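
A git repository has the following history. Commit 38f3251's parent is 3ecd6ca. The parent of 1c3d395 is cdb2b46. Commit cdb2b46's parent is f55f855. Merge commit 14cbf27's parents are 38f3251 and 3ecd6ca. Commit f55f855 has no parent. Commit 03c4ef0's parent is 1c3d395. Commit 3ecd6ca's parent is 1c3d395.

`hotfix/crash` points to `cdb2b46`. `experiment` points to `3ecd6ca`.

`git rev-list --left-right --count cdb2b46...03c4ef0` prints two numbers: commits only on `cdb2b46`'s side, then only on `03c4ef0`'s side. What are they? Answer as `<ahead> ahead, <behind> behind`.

0 ahead, 2 behind

Reachable from cdb2b46: {cdb2b46, f55f855}.
Reachable from 03c4ef0: {03c4ef0, 1c3d395, cdb2b46, f55f855}.
Only in cdb2b46's history (ahead): {} — 0.
Only in 03c4ef0's history (behind): {03c4ef0, 1c3d395} — 2.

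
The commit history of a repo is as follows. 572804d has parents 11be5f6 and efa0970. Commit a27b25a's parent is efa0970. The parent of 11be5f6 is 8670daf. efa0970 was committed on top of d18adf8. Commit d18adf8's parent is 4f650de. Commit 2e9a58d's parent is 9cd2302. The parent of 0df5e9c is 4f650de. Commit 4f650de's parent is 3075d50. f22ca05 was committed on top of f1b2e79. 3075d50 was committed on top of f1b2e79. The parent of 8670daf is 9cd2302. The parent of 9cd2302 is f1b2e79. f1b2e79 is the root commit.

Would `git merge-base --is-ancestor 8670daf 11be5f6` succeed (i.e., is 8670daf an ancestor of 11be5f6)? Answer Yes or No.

Ancestors of 11be5f6 (commits reachable by following parents): {11be5f6, 8670daf, 9cd2302, f1b2e79}.
8670daf is in that set, so it is an ancestor of 11be5f6.

Yes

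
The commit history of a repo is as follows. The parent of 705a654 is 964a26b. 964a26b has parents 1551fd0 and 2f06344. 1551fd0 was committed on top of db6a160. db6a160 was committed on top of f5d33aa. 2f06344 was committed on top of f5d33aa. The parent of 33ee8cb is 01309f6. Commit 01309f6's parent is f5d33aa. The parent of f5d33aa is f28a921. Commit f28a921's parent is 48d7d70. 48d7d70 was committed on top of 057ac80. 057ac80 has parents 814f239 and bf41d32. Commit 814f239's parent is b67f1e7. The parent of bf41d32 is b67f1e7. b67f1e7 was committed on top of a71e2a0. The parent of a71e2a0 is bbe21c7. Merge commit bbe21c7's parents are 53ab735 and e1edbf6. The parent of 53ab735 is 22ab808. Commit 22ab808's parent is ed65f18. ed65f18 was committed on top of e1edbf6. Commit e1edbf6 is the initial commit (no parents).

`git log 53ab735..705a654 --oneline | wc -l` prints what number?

Reachable from 705a654: {057ac80, 1551fd0, 22ab808, 2f06344, 48d7d70, 53ab735, 705a654, 814f239, 964a26b, a71e2a0, b67f1e7, bbe21c7, bf41d32, db6a160, e1edbf6, ed65f18, f28a921, f5d33aa}.
Reachable from 53ab735: {22ab808, 53ab735, e1edbf6, ed65f18}.
In 705a654's history but not 53ab735's: {057ac80, 1551fd0, 2f06344, 48d7d70, 705a654, 814f239, 964a26b, a71e2a0, b67f1e7, bbe21c7, bf41d32, db6a160, f28a921, f5d33aa} — 14 commits.

14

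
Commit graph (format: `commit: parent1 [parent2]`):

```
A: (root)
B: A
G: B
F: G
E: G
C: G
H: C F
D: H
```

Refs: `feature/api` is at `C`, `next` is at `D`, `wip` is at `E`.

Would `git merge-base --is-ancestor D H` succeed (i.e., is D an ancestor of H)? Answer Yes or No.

No

Ancestors of H: {A, B, C, F, G, H}.
D is not in that set, so it is not an ancestor of H.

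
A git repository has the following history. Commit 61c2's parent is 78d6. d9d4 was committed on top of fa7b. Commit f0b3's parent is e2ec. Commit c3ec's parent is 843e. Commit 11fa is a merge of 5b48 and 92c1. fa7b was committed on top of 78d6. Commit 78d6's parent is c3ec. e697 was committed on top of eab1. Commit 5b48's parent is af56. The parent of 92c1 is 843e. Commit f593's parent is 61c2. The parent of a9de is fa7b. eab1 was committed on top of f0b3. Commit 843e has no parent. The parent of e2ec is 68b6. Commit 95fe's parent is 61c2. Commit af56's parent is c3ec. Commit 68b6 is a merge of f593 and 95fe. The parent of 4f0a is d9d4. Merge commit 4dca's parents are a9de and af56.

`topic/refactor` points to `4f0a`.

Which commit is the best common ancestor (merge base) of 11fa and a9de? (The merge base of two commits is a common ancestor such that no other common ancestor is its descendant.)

Ancestors of 11fa: {11fa, 5b48, 843e, 92c1, af56, c3ec}.
Ancestors of a9de: {78d6, 843e, a9de, c3ec, fa7b}.
Common ancestors: {843e, c3ec}.
Among these, c3ec is not an ancestor of any other common ancestor — it is the merge base.

c3ec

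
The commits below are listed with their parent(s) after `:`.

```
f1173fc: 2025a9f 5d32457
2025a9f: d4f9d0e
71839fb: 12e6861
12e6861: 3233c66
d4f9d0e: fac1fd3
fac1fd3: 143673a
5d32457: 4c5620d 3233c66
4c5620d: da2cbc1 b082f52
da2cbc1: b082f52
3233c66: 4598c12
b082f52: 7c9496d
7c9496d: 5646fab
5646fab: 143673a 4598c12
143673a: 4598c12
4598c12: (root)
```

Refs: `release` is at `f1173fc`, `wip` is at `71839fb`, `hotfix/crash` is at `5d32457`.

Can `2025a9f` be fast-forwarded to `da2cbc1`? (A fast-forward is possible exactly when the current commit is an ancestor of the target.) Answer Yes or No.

No

A fast-forward from 2025a9f to da2cbc1 is possible iff 2025a9f is an ancestor of da2cbc1.
Ancestors of da2cbc1: {143673a, 4598c12, 5646fab, 7c9496d, b082f52, da2cbc1}.
2025a9f is not among them, so fast-forward is not possible.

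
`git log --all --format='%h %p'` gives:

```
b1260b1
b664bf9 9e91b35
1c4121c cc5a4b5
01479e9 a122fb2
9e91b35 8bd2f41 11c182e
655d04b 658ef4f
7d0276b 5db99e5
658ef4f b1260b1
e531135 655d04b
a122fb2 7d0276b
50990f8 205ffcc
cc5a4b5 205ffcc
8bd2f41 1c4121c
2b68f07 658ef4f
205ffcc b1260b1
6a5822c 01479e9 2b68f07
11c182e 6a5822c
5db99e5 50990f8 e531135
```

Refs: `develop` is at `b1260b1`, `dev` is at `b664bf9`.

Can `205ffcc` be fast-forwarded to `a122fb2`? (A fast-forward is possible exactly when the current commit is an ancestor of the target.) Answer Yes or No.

A fast-forward from 205ffcc to a122fb2 is possible iff 205ffcc is an ancestor of a122fb2.
Ancestors of a122fb2: {205ffcc, 50990f8, 5db99e5, 655d04b, 658ef4f, 7d0276b, a122fb2, b1260b1, e531135}.
205ffcc is among them, so fast-forward is possible.

Yes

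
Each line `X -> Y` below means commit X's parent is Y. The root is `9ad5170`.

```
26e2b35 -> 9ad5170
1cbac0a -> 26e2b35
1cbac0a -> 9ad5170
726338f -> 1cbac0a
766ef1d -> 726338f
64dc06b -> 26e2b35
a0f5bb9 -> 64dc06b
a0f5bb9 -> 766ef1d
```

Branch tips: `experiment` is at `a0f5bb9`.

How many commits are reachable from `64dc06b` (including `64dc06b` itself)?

3

Walking parent pointers from 64dc06b: reachable set = {26e2b35, 64dc06b, 9ad5170}.
That is 3 commits.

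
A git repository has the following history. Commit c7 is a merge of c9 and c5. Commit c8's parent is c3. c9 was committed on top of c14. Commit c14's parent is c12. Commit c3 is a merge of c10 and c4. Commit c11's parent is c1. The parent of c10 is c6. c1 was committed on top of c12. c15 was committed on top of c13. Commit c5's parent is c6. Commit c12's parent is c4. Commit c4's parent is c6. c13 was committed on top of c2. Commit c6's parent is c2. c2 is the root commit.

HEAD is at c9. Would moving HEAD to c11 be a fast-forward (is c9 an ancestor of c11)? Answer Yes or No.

No

A fast-forward from c9 to c11 is possible iff c9 is an ancestor of c11.
Ancestors of c11: {c1, c11, c12, c2, c4, c6}.
c9 is not among them, so fast-forward is not possible.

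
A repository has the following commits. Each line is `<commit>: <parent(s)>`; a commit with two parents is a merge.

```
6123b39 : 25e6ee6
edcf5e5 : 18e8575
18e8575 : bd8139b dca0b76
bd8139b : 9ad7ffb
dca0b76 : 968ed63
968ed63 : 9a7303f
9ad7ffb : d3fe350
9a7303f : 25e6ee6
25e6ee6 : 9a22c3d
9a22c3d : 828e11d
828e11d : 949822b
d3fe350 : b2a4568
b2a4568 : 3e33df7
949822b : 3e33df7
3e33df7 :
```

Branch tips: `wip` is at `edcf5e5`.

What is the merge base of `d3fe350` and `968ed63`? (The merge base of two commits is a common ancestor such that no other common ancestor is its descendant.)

Ancestors of d3fe350: {3e33df7, b2a4568, d3fe350}.
Ancestors of 968ed63: {25e6ee6, 3e33df7, 828e11d, 949822b, 968ed63, 9a22c3d, 9a7303f}.
Common ancestors: {3e33df7}.
The only common ancestor is 3e33df7, so it is the merge base.

3e33df7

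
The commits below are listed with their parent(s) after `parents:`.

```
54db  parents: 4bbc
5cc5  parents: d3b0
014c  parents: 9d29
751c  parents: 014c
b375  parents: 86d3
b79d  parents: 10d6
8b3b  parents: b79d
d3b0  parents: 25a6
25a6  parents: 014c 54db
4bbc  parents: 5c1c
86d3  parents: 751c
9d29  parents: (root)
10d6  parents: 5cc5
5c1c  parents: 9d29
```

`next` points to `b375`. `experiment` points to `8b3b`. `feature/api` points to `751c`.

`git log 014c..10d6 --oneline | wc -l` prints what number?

7

Reachable from 10d6: {014c, 10d6, 25a6, 4bbc, 54db, 5c1c, 5cc5, 9d29, d3b0}.
Reachable from 014c: {014c, 9d29}.
In 10d6's history but not 014c's: {10d6, 25a6, 4bbc, 54db, 5c1c, 5cc5, d3b0} — 7 commits.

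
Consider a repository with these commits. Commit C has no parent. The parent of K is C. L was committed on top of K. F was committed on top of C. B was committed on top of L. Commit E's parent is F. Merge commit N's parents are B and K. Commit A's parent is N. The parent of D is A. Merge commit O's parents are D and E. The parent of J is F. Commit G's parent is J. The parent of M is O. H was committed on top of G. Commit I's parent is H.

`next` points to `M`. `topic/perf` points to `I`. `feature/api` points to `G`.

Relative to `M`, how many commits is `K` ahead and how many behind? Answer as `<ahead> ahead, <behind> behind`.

0 ahead, 9 behind

Reachable from K: {C, K}.
Reachable from M: {A, B, C, D, E, F, K, L, M, N, O}.
Only in K's history (ahead): {} — 0.
Only in M's history (behind): {A, B, D, E, F, L, M, N, O} — 9.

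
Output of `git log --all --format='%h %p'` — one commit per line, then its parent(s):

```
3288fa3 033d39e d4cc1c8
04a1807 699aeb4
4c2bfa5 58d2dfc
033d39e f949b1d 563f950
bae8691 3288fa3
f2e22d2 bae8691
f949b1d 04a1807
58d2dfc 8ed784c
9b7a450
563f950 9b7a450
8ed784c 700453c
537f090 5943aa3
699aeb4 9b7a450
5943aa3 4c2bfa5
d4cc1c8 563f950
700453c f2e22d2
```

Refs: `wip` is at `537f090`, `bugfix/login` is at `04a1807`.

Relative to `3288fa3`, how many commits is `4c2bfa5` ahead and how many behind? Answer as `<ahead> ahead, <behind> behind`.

6 ahead, 0 behind

Reachable from 4c2bfa5: {033d39e, 04a1807, 3288fa3, 4c2bfa5, 563f950, 58d2dfc, 699aeb4, 700453c, 8ed784c, 9b7a450, bae8691, d4cc1c8, f2e22d2, f949b1d}.
Reachable from 3288fa3: {033d39e, 04a1807, 3288fa3, 563f950, 699aeb4, 9b7a450, d4cc1c8, f949b1d}.
Only in 4c2bfa5's history (ahead): {4c2bfa5, 58d2dfc, 700453c, 8ed784c, bae8691, f2e22d2} — 6.
Only in 3288fa3's history (behind): {} — 0.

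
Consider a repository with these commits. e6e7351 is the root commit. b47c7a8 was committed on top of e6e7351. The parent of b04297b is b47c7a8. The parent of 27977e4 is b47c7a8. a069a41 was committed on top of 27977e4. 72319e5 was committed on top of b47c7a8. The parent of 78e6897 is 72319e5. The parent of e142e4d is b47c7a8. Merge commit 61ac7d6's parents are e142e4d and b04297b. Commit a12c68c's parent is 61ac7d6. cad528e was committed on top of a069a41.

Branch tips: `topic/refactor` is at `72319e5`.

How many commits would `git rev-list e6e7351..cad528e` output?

4

Reachable from cad528e: {27977e4, a069a41, b47c7a8, cad528e, e6e7351}.
Reachable from e6e7351: {e6e7351}.
In cad528e's history but not e6e7351's: {27977e4, a069a41, b47c7a8, cad528e} — 4 commits.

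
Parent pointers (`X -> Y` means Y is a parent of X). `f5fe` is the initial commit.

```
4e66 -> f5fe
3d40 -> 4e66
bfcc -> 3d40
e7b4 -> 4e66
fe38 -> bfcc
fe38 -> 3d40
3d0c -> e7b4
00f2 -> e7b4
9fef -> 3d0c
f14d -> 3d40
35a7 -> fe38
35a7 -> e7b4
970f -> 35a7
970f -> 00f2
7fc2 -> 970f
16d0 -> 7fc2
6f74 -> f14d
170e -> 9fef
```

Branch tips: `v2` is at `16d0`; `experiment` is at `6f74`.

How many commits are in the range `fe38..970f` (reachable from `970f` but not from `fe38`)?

4

Reachable from 970f: {00f2, 35a7, 3d40, 4e66, 970f, bfcc, e7b4, f5fe, fe38}.
Reachable from fe38: {3d40, 4e66, bfcc, f5fe, fe38}.
In 970f's history but not fe38's: {00f2, 35a7, 970f, e7b4} — 4 commits.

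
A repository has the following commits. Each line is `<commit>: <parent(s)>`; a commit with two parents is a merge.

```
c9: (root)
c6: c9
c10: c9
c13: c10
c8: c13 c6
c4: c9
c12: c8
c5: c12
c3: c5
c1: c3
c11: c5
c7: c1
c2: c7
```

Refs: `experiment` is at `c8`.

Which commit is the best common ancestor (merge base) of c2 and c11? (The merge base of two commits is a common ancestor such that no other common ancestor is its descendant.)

Ancestors of c2: {c1, c10, c12, c13, c2, c3, c5, c6, c7, c8, c9}.
Ancestors of c11: {c10, c11, c12, c13, c5, c6, c8, c9}.
Common ancestors: {c10, c12, c13, c5, c6, c8, c9}.
Among these, c5 is not an ancestor of any other common ancestor — it is the merge base.

c5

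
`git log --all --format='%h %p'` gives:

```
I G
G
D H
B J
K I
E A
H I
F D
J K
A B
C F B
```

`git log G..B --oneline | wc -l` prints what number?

Reachable from B: {B, G, I, J, K}.
Reachable from G: {G}.
In B's history but not G's: {B, I, J, K} — 4 commits.

4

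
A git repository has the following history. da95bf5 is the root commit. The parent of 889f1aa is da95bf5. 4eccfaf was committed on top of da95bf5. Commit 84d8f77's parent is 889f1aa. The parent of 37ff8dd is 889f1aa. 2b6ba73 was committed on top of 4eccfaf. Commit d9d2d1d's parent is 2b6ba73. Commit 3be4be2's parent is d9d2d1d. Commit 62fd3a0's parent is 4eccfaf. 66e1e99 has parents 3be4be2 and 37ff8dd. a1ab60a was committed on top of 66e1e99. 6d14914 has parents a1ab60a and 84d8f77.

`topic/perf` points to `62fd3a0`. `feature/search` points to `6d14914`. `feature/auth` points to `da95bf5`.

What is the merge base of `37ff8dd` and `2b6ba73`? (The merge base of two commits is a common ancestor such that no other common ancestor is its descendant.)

da95bf5

Ancestors of 37ff8dd: {37ff8dd, 889f1aa, da95bf5}.
Ancestors of 2b6ba73: {2b6ba73, 4eccfaf, da95bf5}.
Common ancestors: {da95bf5}.
The only common ancestor is da95bf5, so it is the merge base.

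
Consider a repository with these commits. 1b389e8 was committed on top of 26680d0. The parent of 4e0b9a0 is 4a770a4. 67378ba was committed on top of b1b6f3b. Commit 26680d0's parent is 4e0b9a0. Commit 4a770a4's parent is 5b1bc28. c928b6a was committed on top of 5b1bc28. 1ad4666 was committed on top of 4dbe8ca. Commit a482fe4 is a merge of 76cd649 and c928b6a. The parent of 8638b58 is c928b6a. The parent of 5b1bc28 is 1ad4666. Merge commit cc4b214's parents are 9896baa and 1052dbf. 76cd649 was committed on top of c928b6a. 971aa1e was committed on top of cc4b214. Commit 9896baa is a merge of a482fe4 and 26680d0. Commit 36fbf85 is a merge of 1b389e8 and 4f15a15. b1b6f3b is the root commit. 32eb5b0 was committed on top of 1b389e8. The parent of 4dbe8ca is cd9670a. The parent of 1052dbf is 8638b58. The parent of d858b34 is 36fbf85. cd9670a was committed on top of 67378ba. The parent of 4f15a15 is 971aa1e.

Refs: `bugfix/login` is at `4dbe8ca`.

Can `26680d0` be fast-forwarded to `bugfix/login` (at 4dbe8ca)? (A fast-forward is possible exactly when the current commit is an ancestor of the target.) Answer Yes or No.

A fast-forward from 26680d0 to 4dbe8ca is possible iff 26680d0 is an ancestor of 4dbe8ca.
Ancestors of 4dbe8ca: {4dbe8ca, 67378ba, b1b6f3b, cd9670a}.
26680d0 is not among them, so fast-forward is not possible.

No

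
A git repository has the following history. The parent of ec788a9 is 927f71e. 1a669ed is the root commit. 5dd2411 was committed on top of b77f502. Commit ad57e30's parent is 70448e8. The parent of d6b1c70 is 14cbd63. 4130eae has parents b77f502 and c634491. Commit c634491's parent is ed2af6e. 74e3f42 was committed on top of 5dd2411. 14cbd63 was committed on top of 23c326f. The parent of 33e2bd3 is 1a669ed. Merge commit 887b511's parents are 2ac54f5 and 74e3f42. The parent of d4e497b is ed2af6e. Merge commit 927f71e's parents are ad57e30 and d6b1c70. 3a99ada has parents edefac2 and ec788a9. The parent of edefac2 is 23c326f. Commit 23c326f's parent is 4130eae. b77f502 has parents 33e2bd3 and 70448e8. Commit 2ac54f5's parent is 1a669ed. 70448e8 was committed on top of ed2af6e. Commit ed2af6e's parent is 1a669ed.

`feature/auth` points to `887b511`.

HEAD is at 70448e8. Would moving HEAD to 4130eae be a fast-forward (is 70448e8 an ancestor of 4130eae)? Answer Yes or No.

A fast-forward from 70448e8 to 4130eae is possible iff 70448e8 is an ancestor of 4130eae.
Ancestors of 4130eae: {1a669ed, 33e2bd3, 4130eae, 70448e8, b77f502, c634491, ed2af6e}.
70448e8 is among them, so fast-forward is possible.

Yes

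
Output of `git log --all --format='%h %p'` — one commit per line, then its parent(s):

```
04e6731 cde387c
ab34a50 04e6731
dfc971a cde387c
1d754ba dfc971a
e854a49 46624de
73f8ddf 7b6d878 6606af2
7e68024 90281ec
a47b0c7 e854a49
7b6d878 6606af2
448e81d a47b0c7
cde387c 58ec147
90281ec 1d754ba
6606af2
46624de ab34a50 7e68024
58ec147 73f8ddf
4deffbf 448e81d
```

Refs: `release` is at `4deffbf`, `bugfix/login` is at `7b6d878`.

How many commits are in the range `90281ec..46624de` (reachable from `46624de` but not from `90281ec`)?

Reachable from 46624de: {04e6731, 1d754ba, 46624de, 58ec147, 6606af2, 73f8ddf, 7b6d878, 7e68024, 90281ec, ab34a50, cde387c, dfc971a}.
Reachable from 90281ec: {1d754ba, 58ec147, 6606af2, 73f8ddf, 7b6d878, 90281ec, cde387c, dfc971a}.
In 46624de's history but not 90281ec's: {04e6731, 46624de, 7e68024, ab34a50} — 4 commits.

4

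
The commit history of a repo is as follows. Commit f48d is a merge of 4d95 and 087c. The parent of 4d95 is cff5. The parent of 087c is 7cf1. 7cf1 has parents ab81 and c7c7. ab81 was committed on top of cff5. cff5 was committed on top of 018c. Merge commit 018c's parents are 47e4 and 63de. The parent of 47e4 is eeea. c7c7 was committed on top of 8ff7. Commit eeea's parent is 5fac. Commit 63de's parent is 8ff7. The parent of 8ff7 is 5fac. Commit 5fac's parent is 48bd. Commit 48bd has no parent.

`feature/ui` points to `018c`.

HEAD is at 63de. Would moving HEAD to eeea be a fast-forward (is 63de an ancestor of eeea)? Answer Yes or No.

No

A fast-forward from 63de to eeea is possible iff 63de is an ancestor of eeea.
Ancestors of eeea: {48bd, 5fac, eeea}.
63de is not among them, so fast-forward is not possible.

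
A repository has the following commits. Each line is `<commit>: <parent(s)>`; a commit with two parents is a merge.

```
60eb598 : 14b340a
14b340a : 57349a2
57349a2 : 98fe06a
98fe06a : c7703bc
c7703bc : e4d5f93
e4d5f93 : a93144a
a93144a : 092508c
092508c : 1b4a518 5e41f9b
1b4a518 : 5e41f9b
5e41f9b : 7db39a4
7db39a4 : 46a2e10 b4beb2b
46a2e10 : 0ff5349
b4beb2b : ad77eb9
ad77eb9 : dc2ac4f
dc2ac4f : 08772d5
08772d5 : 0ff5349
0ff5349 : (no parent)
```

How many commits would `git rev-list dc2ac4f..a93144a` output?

8

Reachable from a93144a: {08772d5, 092508c, 0ff5349, 1b4a518, 46a2e10, 5e41f9b, 7db39a4, a93144a, ad77eb9, b4beb2b, dc2ac4f}.
Reachable from dc2ac4f: {08772d5, 0ff5349, dc2ac4f}.
In a93144a's history but not dc2ac4f's: {092508c, 1b4a518, 46a2e10, 5e41f9b, 7db39a4, a93144a, ad77eb9, b4beb2b} — 8 commits.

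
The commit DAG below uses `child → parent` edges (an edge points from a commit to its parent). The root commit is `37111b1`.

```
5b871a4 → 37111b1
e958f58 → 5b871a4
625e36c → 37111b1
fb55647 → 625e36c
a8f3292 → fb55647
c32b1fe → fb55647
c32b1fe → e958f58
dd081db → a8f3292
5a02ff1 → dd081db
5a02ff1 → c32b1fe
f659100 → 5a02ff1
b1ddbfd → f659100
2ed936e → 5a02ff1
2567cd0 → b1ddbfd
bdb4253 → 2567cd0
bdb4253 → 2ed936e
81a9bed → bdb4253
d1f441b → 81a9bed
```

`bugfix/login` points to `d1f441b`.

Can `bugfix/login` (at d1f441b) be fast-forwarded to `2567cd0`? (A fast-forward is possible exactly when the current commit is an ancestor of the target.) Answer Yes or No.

A fast-forward from d1f441b to 2567cd0 is possible iff d1f441b is an ancestor of 2567cd0.
Ancestors of 2567cd0: {2567cd0, 37111b1, 5a02ff1, 5b871a4, 625e36c, a8f3292, b1ddbfd, c32b1fe, dd081db, e958f58, f659100, fb55647}.
d1f441b is not among them, so fast-forward is not possible.

No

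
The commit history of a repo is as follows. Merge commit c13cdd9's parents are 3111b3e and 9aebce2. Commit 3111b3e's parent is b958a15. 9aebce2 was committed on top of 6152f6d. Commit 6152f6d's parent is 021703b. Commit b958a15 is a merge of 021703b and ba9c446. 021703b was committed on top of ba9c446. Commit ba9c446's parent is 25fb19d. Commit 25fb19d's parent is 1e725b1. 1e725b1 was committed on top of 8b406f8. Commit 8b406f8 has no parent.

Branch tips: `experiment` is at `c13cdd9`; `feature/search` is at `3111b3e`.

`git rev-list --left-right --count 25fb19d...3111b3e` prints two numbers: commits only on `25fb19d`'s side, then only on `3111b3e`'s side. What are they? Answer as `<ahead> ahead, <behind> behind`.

0 ahead, 4 behind

Reachable from 25fb19d: {1e725b1, 25fb19d, 8b406f8}.
Reachable from 3111b3e: {021703b, 1e725b1, 25fb19d, 3111b3e, 8b406f8, b958a15, ba9c446}.
Only in 25fb19d's history (ahead): {} — 0.
Only in 3111b3e's history (behind): {021703b, 3111b3e, b958a15, ba9c446} — 4.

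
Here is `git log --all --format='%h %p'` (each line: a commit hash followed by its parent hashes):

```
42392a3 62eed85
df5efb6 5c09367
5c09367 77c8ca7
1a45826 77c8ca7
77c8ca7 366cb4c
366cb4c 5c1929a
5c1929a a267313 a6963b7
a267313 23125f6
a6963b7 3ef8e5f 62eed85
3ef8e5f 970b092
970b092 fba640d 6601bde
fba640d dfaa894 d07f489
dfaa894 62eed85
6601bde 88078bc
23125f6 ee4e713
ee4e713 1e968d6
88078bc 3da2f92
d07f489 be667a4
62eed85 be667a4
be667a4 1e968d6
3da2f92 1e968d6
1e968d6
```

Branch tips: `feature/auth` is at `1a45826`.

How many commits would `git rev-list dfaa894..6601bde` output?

3

Reachable from 6601bde: {1e968d6, 3da2f92, 6601bde, 88078bc}.
Reachable from dfaa894: {1e968d6, 62eed85, be667a4, dfaa894}.
In 6601bde's history but not dfaa894's: {3da2f92, 6601bde, 88078bc} — 3 commits.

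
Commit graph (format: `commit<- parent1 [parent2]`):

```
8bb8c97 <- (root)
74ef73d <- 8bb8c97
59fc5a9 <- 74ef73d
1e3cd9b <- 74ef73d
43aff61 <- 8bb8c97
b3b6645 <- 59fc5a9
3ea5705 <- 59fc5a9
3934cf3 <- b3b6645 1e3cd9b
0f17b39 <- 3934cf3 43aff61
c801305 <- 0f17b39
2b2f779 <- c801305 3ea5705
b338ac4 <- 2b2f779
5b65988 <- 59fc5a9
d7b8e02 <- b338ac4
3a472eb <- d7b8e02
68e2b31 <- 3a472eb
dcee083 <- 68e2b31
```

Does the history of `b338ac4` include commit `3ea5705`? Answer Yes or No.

Ancestors of b338ac4 (commits reachable by following parents): {0f17b39, 1e3cd9b, 2b2f779, 3934cf3, 3ea5705, 43aff61, 59fc5a9, 74ef73d, 8bb8c97, b338ac4, b3b6645, c801305}.
3ea5705 is in that set, so it is an ancestor of b338ac4.

Yes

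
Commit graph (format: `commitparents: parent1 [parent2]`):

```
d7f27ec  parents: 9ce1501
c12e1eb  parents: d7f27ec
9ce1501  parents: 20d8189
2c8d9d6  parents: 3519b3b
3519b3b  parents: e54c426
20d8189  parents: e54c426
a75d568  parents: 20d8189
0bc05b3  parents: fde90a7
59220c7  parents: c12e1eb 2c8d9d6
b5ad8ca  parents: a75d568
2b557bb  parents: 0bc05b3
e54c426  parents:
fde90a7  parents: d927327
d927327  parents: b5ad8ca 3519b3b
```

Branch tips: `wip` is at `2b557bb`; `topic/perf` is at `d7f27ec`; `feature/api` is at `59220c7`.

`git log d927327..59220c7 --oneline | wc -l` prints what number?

5

Reachable from 59220c7: {20d8189, 2c8d9d6, 3519b3b, 59220c7, 9ce1501, c12e1eb, d7f27ec, e54c426}.
Reachable from d927327: {20d8189, 3519b3b, a75d568, b5ad8ca, d927327, e54c426}.
In 59220c7's history but not d927327's: {2c8d9d6, 59220c7, 9ce1501, c12e1eb, d7f27ec} — 5 commits.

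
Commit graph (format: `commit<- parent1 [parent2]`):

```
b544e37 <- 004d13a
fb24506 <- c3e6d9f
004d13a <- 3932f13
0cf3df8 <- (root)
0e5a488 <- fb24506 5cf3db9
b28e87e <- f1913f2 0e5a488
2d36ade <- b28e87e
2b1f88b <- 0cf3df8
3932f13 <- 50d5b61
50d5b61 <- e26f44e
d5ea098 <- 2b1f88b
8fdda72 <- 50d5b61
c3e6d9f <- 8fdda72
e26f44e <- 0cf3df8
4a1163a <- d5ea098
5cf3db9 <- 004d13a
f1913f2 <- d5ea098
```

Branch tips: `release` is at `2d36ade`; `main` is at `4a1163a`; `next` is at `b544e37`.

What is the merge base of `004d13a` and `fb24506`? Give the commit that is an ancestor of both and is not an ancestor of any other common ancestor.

50d5b61

Ancestors of 004d13a: {004d13a, 0cf3df8, 3932f13, 50d5b61, e26f44e}.
Ancestors of fb24506: {0cf3df8, 50d5b61, 8fdda72, c3e6d9f, e26f44e, fb24506}.
Common ancestors: {0cf3df8, 50d5b61, e26f44e}.
Among these, 50d5b61 is not an ancestor of any other common ancestor — it is the merge base.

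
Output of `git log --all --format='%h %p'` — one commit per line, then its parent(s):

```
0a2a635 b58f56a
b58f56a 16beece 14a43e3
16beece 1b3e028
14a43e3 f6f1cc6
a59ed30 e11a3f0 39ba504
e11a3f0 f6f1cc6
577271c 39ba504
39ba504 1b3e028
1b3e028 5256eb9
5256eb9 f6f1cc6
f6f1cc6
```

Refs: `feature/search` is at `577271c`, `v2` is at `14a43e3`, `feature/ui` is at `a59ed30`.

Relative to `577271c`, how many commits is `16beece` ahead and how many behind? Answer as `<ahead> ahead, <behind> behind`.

1 ahead, 2 behind

Reachable from 16beece: {16beece, 1b3e028, 5256eb9, f6f1cc6}.
Reachable from 577271c: {1b3e028, 39ba504, 5256eb9, 577271c, f6f1cc6}.
Only in 16beece's history (ahead): {16beece} — 1.
Only in 577271c's history (behind): {39ba504, 577271c} — 2.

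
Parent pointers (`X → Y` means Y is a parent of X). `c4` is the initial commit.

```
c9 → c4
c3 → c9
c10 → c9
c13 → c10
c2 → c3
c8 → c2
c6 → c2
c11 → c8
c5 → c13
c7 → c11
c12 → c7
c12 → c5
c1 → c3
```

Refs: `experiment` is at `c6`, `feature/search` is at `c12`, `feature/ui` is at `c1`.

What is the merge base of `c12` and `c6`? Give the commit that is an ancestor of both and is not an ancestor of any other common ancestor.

Ancestors of c12: {c10, c11, c12, c13, c2, c3, c4, c5, c7, c8, c9}.
Ancestors of c6: {c2, c3, c4, c6, c9}.
Common ancestors: {c2, c3, c4, c9}.
Among these, c2 is not an ancestor of any other common ancestor — it is the merge base.

c2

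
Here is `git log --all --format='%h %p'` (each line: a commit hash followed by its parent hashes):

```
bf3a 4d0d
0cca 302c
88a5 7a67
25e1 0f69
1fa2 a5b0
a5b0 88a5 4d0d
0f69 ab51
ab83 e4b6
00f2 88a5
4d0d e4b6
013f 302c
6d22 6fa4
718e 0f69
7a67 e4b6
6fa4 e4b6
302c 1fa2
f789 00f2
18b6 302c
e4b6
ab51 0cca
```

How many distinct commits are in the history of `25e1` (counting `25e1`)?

11

Walking parent pointers from 25e1: reachable set = {0cca, 0f69, 1fa2, 25e1, 302c, 4d0d, 7a67, 88a5, a5b0, ab51, e4b6}.
That is 11 commits.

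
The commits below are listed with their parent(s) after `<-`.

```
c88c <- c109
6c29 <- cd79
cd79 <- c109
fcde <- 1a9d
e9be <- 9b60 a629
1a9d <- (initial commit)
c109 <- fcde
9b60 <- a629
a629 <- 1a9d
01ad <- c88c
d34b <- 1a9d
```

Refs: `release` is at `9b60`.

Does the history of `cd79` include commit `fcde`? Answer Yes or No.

Yes

Ancestors of cd79 (commits reachable by following parents): {1a9d, c109, cd79, fcde}.
fcde is in that set, so it is an ancestor of cd79.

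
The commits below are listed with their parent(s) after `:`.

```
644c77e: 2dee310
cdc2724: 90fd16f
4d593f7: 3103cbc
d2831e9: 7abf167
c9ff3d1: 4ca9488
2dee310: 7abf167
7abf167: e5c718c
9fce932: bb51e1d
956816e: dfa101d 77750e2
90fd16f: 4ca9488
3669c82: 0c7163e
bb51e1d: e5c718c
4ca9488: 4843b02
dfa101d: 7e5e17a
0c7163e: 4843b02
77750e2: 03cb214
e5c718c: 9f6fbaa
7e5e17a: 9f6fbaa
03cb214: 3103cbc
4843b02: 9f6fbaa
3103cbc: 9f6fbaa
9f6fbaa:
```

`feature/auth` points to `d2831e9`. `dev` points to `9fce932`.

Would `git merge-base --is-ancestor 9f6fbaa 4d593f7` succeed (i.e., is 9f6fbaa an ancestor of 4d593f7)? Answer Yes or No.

Yes

Ancestors of 4d593f7 (commits reachable by following parents): {3103cbc, 4d593f7, 9f6fbaa}.
9f6fbaa is in that set, so it is an ancestor of 4d593f7.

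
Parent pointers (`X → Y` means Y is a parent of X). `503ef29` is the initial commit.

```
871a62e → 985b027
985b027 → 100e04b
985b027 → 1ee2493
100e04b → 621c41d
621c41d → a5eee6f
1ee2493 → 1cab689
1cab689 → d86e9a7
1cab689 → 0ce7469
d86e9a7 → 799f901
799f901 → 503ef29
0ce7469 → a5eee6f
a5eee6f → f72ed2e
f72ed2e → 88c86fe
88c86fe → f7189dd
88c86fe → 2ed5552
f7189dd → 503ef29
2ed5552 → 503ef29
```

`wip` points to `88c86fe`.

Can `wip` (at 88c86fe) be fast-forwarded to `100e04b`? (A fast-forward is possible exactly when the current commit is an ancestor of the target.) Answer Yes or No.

Yes

A fast-forward from 88c86fe to 100e04b is possible iff 88c86fe is an ancestor of 100e04b.
Ancestors of 100e04b: {100e04b, 2ed5552, 503ef29, 621c41d, 88c86fe, a5eee6f, f7189dd, f72ed2e}.
88c86fe is among them, so fast-forward is possible.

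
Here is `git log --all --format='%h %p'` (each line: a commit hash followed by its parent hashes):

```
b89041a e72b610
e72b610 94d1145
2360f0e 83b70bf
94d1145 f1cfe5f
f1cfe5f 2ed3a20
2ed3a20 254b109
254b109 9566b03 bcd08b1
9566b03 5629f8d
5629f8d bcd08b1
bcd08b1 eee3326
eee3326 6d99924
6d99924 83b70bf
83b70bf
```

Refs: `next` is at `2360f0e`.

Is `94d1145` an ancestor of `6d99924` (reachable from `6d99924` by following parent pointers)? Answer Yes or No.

No

Ancestors of 6d99924: {6d99924, 83b70bf}.
94d1145 is not in that set, so it is not an ancestor of 6d99924.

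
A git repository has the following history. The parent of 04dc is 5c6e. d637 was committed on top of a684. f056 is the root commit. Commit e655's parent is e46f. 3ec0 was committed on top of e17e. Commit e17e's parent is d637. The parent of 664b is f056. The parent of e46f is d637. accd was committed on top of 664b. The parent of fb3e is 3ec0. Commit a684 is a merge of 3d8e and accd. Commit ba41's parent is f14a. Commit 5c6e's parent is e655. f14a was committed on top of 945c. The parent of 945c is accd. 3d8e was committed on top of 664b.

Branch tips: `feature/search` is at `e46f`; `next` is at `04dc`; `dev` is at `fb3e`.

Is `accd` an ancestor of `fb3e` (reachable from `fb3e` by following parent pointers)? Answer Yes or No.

Yes

Ancestors of fb3e (commits reachable by following parents): {3d8e, 3ec0, 664b, a684, accd, d637, e17e, f056, fb3e}.
accd is in that set, so it is an ancestor of fb3e.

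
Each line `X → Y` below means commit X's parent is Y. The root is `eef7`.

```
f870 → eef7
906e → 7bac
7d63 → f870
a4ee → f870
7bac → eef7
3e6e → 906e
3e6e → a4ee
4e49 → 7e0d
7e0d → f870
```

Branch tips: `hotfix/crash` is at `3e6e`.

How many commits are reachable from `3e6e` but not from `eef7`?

Reachable from 3e6e: {3e6e, 7bac, 906e, a4ee, eef7, f870}.
Reachable from eef7: {eef7}.
In 3e6e's history but not eef7's: {3e6e, 7bac, 906e, a4ee, f870} — 5 commits.

5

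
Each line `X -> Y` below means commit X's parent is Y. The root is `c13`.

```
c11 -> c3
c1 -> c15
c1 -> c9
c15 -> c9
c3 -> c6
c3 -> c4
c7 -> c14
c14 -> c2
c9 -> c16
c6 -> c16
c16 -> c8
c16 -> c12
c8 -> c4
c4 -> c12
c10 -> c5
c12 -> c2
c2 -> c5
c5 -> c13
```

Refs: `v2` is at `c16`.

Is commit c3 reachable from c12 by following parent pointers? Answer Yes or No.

Ancestors of c12: {c12, c13, c2, c5}.
c3 is not in that set, so it is not an ancestor of c12.

No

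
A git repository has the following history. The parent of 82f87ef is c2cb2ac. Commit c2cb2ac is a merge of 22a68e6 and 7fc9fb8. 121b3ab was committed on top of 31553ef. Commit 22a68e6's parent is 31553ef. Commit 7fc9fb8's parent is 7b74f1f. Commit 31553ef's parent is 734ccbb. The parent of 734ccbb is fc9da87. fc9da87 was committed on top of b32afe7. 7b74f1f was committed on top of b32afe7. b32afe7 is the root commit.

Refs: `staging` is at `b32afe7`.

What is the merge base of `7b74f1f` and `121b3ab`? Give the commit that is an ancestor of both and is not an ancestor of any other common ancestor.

Ancestors of 7b74f1f: {7b74f1f, b32afe7}.
Ancestors of 121b3ab: {121b3ab, 31553ef, 734ccbb, b32afe7, fc9da87}.
Common ancestors: {b32afe7}.
The only common ancestor is b32afe7, so it is the merge base.

b32afe7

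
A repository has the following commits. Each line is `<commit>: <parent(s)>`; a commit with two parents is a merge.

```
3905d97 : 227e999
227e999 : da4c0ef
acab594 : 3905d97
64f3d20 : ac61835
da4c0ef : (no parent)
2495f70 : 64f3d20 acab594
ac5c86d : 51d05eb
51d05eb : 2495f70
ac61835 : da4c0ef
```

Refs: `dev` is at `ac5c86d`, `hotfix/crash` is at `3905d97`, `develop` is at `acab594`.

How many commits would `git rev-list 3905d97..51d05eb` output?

Reachable from 51d05eb: {227e999, 2495f70, 3905d97, 51d05eb, 64f3d20, ac61835, acab594, da4c0ef}.
Reachable from 3905d97: {227e999, 3905d97, da4c0ef}.
In 51d05eb's history but not 3905d97's: {2495f70, 51d05eb, 64f3d20, ac61835, acab594} — 5 commits.

5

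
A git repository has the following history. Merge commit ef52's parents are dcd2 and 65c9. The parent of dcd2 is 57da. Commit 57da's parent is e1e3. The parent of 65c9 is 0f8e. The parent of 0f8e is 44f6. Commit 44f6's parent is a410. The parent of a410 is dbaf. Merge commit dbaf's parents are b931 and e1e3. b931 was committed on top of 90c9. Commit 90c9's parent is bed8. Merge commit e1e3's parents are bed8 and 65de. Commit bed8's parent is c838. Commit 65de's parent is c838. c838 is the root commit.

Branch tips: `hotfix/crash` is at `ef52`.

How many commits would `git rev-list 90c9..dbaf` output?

4

Reachable from dbaf: {65de, 90c9, b931, bed8, c838, dbaf, e1e3}.
Reachable from 90c9: {90c9, bed8, c838}.
In dbaf's history but not 90c9's: {65de, b931, dbaf, e1e3} — 4 commits.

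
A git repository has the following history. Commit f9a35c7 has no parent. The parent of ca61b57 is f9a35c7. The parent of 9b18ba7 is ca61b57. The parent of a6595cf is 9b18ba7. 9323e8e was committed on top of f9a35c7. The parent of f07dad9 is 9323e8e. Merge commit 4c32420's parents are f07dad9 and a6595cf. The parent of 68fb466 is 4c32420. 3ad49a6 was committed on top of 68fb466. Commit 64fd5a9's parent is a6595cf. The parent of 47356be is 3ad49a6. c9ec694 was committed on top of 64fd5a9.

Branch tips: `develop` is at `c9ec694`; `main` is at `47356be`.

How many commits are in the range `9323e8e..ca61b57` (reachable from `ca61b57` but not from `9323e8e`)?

1

Reachable from ca61b57: {ca61b57, f9a35c7}.
Reachable from 9323e8e: {9323e8e, f9a35c7}.
In ca61b57's history but not 9323e8e's: {ca61b57} — 1 commit.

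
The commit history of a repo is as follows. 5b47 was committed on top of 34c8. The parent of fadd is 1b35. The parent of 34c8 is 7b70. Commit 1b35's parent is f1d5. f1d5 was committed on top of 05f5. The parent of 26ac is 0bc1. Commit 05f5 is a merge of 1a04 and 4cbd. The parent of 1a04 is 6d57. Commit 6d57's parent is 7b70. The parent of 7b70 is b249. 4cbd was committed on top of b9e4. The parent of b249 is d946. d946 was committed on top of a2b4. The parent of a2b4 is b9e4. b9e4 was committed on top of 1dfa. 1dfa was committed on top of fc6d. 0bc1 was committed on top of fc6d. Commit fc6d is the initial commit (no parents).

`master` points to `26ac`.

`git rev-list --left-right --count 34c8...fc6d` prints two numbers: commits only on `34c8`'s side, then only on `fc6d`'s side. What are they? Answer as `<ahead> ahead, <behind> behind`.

7 ahead, 0 behind

Reachable from 34c8: {1dfa, 34c8, 7b70, a2b4, b249, b9e4, d946, fc6d}.
Reachable from fc6d: {fc6d}.
Only in 34c8's history (ahead): {1dfa, 34c8, 7b70, a2b4, b249, b9e4, d946} — 7.
Only in fc6d's history (behind): {} — 0.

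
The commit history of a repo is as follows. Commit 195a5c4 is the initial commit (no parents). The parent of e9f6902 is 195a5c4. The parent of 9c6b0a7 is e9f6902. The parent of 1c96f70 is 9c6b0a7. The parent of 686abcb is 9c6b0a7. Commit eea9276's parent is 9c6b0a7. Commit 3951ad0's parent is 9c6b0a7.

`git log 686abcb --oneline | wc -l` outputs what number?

4

Walking parent pointers from 686abcb: reachable set = {195a5c4, 686abcb, 9c6b0a7, e9f6902}.
That is 4 commits.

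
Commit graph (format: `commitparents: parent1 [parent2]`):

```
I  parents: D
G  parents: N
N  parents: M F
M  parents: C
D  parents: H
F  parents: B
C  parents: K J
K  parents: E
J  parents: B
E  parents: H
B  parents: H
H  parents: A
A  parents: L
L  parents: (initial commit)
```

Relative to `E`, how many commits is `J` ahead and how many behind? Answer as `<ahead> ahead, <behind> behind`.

Reachable from J: {A, B, H, J, L}.
Reachable from E: {A, E, H, L}.
Only in J's history (ahead): {B, J} — 2.
Only in E's history (behind): {E} — 1.

2 ahead, 1 behind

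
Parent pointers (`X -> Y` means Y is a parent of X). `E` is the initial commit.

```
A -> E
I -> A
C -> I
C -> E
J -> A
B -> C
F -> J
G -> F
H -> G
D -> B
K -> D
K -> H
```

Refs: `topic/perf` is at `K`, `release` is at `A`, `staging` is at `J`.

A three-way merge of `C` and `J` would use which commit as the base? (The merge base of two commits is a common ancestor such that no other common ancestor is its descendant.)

A

Ancestors of C: {A, C, E, I}.
Ancestors of J: {A, E, J}.
Common ancestors: {A, E}.
Among these, A is not an ancestor of any other common ancestor — it is the merge base.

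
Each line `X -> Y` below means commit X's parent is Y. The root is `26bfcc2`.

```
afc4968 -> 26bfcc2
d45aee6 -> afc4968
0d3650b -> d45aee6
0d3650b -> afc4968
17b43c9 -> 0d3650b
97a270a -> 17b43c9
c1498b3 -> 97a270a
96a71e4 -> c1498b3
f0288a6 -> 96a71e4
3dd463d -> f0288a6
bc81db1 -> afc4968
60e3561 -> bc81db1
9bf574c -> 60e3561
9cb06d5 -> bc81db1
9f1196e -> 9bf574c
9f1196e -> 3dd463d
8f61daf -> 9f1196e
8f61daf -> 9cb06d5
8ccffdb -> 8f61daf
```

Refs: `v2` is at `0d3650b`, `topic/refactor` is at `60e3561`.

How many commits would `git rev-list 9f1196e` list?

Walking parent pointers from 9f1196e: reachable set = {0d3650b, 17b43c9, 26bfcc2, 3dd463d, 60e3561, 96a71e4, 97a270a, 9bf574c, 9f1196e, afc4968, bc81db1, c1498b3, d45aee6, f0288a6}.
That is 14 commits.

14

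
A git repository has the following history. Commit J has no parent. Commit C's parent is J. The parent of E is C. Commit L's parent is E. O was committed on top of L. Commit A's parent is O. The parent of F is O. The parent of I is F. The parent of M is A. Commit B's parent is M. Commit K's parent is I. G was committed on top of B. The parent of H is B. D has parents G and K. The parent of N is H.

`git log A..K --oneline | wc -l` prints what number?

Reachable from K: {C, E, F, I, J, K, L, O}.
Reachable from A: {A, C, E, J, L, O}.
In K's history but not A's: {F, I, K} — 3 commits.

3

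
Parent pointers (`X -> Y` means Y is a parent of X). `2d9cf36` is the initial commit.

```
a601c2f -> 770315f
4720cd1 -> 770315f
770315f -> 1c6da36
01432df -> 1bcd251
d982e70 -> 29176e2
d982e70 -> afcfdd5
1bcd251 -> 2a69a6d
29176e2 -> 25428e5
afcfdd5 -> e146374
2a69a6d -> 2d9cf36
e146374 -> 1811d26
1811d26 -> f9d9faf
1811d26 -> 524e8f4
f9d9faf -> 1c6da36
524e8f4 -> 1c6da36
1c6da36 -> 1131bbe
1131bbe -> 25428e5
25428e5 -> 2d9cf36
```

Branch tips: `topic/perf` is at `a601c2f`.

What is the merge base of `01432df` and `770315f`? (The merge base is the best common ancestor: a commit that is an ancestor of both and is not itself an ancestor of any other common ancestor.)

Ancestors of 01432df: {01432df, 1bcd251, 2a69a6d, 2d9cf36}.
Ancestors of 770315f: {1131bbe, 1c6da36, 25428e5, 2d9cf36, 770315f}.
Common ancestors: {2d9cf36}.
The only common ancestor is 2d9cf36, so it is the merge base.

2d9cf36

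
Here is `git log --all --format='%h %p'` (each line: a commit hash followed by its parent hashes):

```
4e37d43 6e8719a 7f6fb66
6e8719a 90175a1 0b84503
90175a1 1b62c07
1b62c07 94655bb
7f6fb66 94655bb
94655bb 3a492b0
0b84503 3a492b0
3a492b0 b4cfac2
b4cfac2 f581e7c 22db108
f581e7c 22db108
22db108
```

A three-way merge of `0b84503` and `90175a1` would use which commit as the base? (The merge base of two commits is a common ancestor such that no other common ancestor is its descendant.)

3a492b0

Ancestors of 0b84503: {0b84503, 22db108, 3a492b0, b4cfac2, f581e7c}.
Ancestors of 90175a1: {1b62c07, 22db108, 3a492b0, 90175a1, 94655bb, b4cfac2, f581e7c}.
Common ancestors: {22db108, 3a492b0, b4cfac2, f581e7c}.
Among these, 3a492b0 is not an ancestor of any other common ancestor — it is the merge base.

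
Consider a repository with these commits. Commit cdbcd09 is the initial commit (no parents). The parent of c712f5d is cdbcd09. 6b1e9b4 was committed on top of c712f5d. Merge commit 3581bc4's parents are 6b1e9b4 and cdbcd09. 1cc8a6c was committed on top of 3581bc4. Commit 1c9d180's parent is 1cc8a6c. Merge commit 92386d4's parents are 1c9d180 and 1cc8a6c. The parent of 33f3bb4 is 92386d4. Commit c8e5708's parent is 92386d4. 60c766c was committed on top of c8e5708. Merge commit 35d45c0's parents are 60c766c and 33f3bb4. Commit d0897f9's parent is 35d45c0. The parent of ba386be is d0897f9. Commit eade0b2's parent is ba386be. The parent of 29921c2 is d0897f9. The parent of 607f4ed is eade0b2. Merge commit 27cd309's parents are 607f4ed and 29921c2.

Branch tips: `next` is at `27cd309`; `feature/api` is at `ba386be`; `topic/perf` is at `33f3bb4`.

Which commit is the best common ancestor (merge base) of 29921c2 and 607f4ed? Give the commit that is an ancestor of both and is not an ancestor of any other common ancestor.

Ancestors of 29921c2: {1c9d180, 1cc8a6c, 29921c2, 33f3bb4, 3581bc4, 35d45c0, 60c766c, 6b1e9b4, 92386d4, c712f5d, c8e5708, cdbcd09, d0897f9}.
Ancestors of 607f4ed: {1c9d180, 1cc8a6c, 33f3bb4, 3581bc4, 35d45c0, 607f4ed, 60c766c, 6b1e9b4, 92386d4, ba386be, c712f5d, c8e5708, cdbcd09, d0897f9, eade0b2}.
Common ancestors: {1c9d180, 1cc8a6c, 33f3bb4, 3581bc4, 35d45c0, 60c766c, 6b1e9b4, 92386d4, c712f5d, c8e5708, cdbcd09, d0897f9}.
Among these, d0897f9 is not an ancestor of any other common ancestor — it is the merge base.

d0897f9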